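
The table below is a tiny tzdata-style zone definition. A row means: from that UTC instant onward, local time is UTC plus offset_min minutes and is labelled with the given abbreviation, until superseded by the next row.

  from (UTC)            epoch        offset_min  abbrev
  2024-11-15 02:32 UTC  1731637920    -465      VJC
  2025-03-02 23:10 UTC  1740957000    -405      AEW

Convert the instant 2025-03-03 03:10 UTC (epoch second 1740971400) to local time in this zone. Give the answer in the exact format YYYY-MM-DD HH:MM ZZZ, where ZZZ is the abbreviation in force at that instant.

Query: 2025-03-03 03:10 UTC
Rule 2/2 (AEW, -06:45): 2025-03-02 23:10 UTC ≤ query < +∞
3·60 + 10 - 405 = -215 min
-215 = -1·1440 + 1225; 1225 = 20·60 + 25 → 20:25, 2025-03-03 - 1 day = 2025-03-02
→ 2025-03-02 20:25 AEW

2025-03-02 20:25 AEW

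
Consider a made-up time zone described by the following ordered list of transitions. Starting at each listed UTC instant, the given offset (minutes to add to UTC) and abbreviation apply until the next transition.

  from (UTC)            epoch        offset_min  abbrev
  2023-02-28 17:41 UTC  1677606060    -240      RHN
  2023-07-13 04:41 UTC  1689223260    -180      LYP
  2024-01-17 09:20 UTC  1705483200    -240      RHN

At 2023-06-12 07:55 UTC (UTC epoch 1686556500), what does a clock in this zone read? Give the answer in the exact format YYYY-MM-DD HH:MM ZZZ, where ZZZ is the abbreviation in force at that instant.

2023-06-12 03:55 RHN

Query: 2023-06-12 07:55 UTC
Rule 1/3 (RHN, -04:00): 2023-02-28 17:41 UTC ≤ query < 2023-07-13 04:41 UTC
7·60 + 55 - 240 = 235 min
235 = 0·1440 + 235; 235 = 3·60 + 55 → 03:55, same day
→ 2023-06-12 03:55 RHN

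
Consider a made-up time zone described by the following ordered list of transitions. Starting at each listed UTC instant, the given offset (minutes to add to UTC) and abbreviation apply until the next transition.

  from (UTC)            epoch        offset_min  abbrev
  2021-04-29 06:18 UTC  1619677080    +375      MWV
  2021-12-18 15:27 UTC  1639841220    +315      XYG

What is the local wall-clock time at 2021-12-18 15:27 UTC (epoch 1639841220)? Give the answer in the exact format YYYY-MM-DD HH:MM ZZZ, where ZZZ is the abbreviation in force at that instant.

2021-12-18 20:42 XYG

Query: 2021-12-18 15:27 UTC
Rule 2/2 (XYG, +05:15): 2021-12-18 15:27 UTC ≤ query < +∞
15·60 + 27 + 315 = 1242 min
1242 = 0·1440 + 1242; 1242 = 20·60 + 42 → 20:42, same day
→ 2021-12-18 20:42 XYG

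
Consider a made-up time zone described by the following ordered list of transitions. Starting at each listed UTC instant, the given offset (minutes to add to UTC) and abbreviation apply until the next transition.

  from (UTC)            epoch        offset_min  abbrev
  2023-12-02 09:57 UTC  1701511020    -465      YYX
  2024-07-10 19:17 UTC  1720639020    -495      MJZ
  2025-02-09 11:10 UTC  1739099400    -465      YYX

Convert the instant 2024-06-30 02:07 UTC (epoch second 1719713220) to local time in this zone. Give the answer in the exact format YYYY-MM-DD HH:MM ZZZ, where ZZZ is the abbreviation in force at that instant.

Query: 2024-06-30 02:07 UTC
Rule 1/3 (YYX, -07:45): 2023-12-02 09:57 UTC ≤ query < 2024-07-10 19:17 UTC
2·60 + 7 - 465 = -338 min
-338 = -1·1440 + 1102; 1102 = 18·60 + 22 → 18:22, 2024-06-30 - 1 day = 2024-06-29
→ 2024-06-29 18:22 YYX

2024-06-29 18:22 YYX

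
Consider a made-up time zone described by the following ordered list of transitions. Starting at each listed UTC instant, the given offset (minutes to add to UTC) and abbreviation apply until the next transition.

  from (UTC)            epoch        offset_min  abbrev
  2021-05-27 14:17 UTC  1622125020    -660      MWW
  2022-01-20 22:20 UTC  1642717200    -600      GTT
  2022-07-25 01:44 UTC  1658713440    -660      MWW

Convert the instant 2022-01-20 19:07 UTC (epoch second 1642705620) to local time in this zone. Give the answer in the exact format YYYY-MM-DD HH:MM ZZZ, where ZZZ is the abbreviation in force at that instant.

2022-01-20 08:07 MWW

Query: 2022-01-20 19:07 UTC
Rule 1/3 (MWW, -11:00): 2021-05-27 14:17 UTC ≤ query < 2022-01-20 22:20 UTC
19·60 + 7 - 660 = 487 min
487 = 0·1440 + 487; 487 = 8·60 + 7 → 08:07, same day
→ 2022-01-20 08:07 MWW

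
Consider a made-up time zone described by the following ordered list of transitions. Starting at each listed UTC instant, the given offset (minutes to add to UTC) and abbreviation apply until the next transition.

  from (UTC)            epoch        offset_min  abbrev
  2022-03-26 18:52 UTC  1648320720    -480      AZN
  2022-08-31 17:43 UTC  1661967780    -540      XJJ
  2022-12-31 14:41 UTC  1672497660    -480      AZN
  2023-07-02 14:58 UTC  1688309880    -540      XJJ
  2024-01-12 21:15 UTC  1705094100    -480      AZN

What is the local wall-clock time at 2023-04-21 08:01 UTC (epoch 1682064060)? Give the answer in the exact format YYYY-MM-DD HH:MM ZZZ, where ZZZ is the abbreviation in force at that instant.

Query: 2023-04-21 08:01 UTC
Rule 3/5 (AZN, -08:00): 2022-12-31 14:41 UTC ≤ query < 2023-07-02 14:58 UTC
8·60 + 1 - 480 = 1 min
1 = 0·1440 + 1; 1 = 0·60 + 1 → 00:01, same day
→ 2023-04-21 00:01 AZN

2023-04-21 00:01 AZN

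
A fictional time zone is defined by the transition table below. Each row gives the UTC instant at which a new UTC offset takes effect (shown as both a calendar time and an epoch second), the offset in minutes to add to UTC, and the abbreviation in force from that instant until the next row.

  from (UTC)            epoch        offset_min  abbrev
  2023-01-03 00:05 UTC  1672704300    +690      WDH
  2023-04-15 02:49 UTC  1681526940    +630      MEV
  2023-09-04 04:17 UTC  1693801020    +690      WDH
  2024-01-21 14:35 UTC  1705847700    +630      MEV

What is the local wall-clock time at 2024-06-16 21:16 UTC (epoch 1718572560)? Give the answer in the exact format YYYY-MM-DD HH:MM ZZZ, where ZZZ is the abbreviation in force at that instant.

Query: 2024-06-16 21:16 UTC
Rule 4/4 (MEV, +10:30): 2024-01-21 14:35 UTC ≤ query < +∞
21·60 + 16 + 630 = 1906 min
1906 = 1·1440 + 466; 466 = 7·60 + 46 → 07:46, 2024-06-16 + 1 day = 2024-06-17
→ 2024-06-17 07:46 MEV

2024-06-17 07:46 MEV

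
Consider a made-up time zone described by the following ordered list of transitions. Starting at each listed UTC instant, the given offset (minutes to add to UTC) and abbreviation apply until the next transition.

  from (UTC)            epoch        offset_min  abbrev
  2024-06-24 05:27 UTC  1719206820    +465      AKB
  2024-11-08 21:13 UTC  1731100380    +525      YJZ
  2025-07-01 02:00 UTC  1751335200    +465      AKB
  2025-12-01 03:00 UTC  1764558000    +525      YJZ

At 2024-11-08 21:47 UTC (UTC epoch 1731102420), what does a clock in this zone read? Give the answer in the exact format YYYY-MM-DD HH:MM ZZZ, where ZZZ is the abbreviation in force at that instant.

Query: 2024-11-08 21:47 UTC
Rule 2/4 (YJZ, +08:45): 2024-11-08 21:13 UTC ≤ query < 2025-07-01 02:00 UTC
21·60 + 47 + 525 = 1832 min
1832 = 1·1440 + 392; 392 = 6·60 + 32 → 06:32, 2024-11-08 + 1 day = 2024-11-09
→ 2024-11-09 06:32 YJZ

2024-11-09 06:32 YJZ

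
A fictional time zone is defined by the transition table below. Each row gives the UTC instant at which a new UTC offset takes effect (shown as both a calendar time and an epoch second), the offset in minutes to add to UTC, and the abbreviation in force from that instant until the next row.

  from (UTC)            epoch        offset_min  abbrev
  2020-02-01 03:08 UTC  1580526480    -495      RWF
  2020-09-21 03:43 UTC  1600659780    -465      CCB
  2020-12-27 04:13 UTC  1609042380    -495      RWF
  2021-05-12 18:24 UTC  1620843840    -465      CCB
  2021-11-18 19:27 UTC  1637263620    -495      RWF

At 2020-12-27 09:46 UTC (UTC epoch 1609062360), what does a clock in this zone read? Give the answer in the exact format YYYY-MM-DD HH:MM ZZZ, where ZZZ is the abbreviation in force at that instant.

2020-12-27 01:31 RWF

Query: 2020-12-27 09:46 UTC
Rule 3/5 (RWF, -08:15): 2020-12-27 04:13 UTC ≤ query < 2021-05-12 18:24 UTC
9·60 + 46 - 495 = 91 min
91 = 0·1440 + 91; 91 = 1·60 + 31 → 01:31, same day
→ 2020-12-27 01:31 RWF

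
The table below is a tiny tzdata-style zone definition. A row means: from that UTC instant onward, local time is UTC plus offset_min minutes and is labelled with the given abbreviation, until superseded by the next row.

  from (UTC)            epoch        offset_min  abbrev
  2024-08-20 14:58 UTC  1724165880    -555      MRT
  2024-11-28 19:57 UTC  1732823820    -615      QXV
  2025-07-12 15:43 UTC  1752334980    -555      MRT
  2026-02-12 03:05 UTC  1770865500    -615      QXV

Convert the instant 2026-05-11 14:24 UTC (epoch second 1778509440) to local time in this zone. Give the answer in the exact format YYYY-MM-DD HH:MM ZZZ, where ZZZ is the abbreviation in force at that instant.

2026-05-11 04:09 QXV

Query: 2026-05-11 14:24 UTC
Rule 4/4 (QXV, -10:15): 2026-02-12 03:05 UTC ≤ query < +∞
14·60 + 24 - 615 = 249 min
249 = 0·1440 + 249; 249 = 4·60 + 9 → 04:09, same day
→ 2026-05-11 04:09 QXV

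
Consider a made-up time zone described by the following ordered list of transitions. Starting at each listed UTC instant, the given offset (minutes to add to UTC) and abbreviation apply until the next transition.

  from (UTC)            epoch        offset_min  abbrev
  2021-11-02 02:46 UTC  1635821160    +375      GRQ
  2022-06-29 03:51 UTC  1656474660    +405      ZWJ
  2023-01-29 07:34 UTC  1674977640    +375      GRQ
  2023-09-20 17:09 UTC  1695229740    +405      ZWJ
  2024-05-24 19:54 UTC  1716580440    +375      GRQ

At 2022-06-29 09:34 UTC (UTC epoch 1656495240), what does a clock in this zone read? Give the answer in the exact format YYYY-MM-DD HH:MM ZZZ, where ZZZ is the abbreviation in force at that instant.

Query: 2022-06-29 09:34 UTC
Rule 2/5 (ZWJ, +06:45): 2022-06-29 03:51 UTC ≤ query < 2023-01-29 07:34 UTC
9·60 + 34 + 405 = 979 min
979 = 0·1440 + 979; 979 = 16·60 + 19 → 16:19, same day
→ 2022-06-29 16:19 ZWJ

2022-06-29 16:19 ZWJ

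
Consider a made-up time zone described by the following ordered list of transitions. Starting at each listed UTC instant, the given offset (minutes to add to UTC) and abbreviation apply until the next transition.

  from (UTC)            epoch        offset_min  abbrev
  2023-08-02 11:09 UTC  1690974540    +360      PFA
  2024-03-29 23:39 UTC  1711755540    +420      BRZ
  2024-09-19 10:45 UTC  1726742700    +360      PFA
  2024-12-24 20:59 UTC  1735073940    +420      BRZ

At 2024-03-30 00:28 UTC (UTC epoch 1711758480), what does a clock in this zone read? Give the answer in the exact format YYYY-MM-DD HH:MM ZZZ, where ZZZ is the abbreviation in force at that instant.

2024-03-30 07:28 BRZ

Query: 2024-03-30 00:28 UTC
Rule 2/4 (BRZ, +07:00): 2024-03-29 23:39 UTC ≤ query < 2024-09-19 10:45 UTC
0·60 + 28 + 420 = 448 min
448 = 0·1440 + 448; 448 = 7·60 + 28 → 07:28, same day
→ 2024-03-30 07:28 BRZ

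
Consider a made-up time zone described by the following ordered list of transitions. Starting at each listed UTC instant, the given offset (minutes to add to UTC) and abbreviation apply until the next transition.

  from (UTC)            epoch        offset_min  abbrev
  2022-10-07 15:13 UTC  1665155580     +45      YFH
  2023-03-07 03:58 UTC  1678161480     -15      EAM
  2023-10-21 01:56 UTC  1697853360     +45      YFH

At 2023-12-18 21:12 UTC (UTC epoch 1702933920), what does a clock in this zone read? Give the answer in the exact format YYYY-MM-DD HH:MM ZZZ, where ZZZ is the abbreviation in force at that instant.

Query: 2023-12-18 21:12 UTC
Rule 3/3 (YFH, +00:45): 2023-10-21 01:56 UTC ≤ query < +∞
21·60 + 12 + 45 = 1317 min
1317 = 0·1440 + 1317; 1317 = 21·60 + 57 → 21:57, same day
→ 2023-12-18 21:57 YFH

2023-12-18 21:57 YFH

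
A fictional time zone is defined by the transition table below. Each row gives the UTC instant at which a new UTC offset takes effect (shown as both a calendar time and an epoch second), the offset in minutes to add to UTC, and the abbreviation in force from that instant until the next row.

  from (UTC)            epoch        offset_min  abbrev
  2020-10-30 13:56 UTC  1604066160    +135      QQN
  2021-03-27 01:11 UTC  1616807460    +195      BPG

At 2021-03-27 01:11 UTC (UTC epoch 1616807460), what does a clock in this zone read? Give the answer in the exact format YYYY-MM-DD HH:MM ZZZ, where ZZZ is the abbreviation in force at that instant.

2021-03-27 04:26 BPG

Query: 2021-03-27 01:11 UTC
Rule 2/2 (BPG, +03:15): 2021-03-27 01:11 UTC ≤ query < +∞
1·60 + 11 + 195 = 266 min
266 = 0·1440 + 266; 266 = 4·60 + 26 → 04:26, same day
→ 2021-03-27 04:26 BPG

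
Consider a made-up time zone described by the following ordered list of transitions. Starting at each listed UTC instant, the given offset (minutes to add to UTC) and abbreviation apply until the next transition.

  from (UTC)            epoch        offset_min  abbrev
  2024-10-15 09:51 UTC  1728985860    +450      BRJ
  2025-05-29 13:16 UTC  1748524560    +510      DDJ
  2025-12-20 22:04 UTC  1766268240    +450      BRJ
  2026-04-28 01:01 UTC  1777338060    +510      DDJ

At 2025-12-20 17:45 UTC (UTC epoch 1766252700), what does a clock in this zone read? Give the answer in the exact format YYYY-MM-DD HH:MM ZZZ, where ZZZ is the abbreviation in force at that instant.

2025-12-21 02:15 DDJ

Query: 2025-12-20 17:45 UTC
Rule 2/4 (DDJ, +08:30): 2025-05-29 13:16 UTC ≤ query < 2025-12-20 22:04 UTC
17·60 + 45 + 510 = 1575 min
1575 = 1·1440 + 135; 135 = 2·60 + 15 → 02:15, 2025-12-20 + 1 day = 2025-12-21
→ 2025-12-21 02:15 DDJ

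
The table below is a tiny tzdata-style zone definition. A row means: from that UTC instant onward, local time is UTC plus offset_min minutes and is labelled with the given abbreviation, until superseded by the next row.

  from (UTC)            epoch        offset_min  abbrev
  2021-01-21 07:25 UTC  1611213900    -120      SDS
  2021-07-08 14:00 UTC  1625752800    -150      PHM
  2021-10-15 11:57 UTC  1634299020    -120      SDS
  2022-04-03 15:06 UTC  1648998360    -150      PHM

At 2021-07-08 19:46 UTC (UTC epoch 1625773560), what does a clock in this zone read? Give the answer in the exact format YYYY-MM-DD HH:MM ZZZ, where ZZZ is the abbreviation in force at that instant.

Query: 2021-07-08 19:46 UTC
Rule 2/4 (PHM, -02:30): 2021-07-08 14:00 UTC ≤ query < 2021-10-15 11:57 UTC
19·60 + 46 - 150 = 1036 min
1036 = 0·1440 + 1036; 1036 = 17·60 + 16 → 17:16, same day
→ 2021-07-08 17:16 PHM

2021-07-08 17:16 PHM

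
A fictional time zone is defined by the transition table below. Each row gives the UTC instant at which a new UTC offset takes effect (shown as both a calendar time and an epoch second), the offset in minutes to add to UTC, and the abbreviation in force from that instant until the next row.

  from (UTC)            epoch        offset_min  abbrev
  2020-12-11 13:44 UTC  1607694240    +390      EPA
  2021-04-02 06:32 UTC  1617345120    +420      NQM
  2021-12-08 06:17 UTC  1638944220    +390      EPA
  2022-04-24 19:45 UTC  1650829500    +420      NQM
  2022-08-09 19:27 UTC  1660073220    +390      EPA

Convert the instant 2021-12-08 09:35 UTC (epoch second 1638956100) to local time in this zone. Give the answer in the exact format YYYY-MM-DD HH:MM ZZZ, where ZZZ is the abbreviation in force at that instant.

Query: 2021-12-08 09:35 UTC
Rule 3/5 (EPA, +06:30): 2021-12-08 06:17 UTC ≤ query < 2022-04-24 19:45 UTC
9·60 + 35 + 390 = 965 min
965 = 0·1440 + 965; 965 = 16·60 + 5 → 16:05, same day
→ 2021-12-08 16:05 EPA

2021-12-08 16:05 EPA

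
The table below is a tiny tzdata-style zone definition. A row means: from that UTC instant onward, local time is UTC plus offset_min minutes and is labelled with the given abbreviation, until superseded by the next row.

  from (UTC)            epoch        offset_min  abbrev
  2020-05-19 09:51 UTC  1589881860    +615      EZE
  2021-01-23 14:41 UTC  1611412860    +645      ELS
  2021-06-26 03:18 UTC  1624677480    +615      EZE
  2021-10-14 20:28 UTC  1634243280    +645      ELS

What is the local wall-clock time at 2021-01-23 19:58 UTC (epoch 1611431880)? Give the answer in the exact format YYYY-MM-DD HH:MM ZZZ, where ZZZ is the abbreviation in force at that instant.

Query: 2021-01-23 19:58 UTC
Rule 2/4 (ELS, +10:45): 2021-01-23 14:41 UTC ≤ query < 2021-06-26 03:18 UTC
19·60 + 58 + 645 = 1843 min
1843 = 1·1440 + 403; 403 = 6·60 + 43 → 06:43, 2021-01-23 + 1 day = 2021-01-24
→ 2021-01-24 06:43 ELS

2021-01-24 06:43 ELS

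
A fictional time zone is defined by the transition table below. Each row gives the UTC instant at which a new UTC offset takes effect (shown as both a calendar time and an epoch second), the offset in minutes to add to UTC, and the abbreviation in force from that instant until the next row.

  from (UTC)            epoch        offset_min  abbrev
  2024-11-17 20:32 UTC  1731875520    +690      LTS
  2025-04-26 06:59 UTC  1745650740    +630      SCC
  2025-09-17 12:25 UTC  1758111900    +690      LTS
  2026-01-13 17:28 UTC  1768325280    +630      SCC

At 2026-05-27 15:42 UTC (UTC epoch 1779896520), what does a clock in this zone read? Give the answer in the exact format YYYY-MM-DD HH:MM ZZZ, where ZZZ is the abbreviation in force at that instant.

2026-05-28 02:12 SCC

Query: 2026-05-27 15:42 UTC
Rule 4/4 (SCC, +10:30): 2026-01-13 17:28 UTC ≤ query < +∞
15·60 + 42 + 630 = 1572 min
1572 = 1·1440 + 132; 132 = 2·60 + 12 → 02:12, 2026-05-27 + 1 day = 2026-05-28
→ 2026-05-28 02:12 SCC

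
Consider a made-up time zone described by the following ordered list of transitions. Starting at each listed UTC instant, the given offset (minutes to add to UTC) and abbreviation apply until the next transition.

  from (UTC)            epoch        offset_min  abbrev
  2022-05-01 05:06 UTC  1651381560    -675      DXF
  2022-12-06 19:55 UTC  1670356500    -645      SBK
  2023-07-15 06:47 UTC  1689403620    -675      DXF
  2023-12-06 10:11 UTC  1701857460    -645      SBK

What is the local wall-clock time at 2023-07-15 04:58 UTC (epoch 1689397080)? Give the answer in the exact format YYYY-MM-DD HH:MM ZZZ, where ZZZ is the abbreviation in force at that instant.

2023-07-14 18:13 SBK

Query: 2023-07-15 04:58 UTC
Rule 2/4 (SBK, -10:45): 2022-12-06 19:55 UTC ≤ query < 2023-07-15 06:47 UTC
4·60 + 58 - 645 = -347 min
-347 = -1·1440 + 1093; 1093 = 18·60 + 13 → 18:13, 2023-07-15 - 1 day = 2023-07-14
→ 2023-07-14 18:13 SBK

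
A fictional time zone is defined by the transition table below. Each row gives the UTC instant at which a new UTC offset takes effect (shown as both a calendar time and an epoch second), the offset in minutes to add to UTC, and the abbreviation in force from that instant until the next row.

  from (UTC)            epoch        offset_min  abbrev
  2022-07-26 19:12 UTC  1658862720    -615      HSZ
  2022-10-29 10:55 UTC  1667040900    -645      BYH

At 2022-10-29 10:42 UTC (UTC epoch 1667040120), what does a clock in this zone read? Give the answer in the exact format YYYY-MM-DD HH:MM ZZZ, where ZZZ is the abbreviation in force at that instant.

2022-10-29 00:27 HSZ

Query: 2022-10-29 10:42 UTC
Rule 1/2 (HSZ, -10:15): 2022-07-26 19:12 UTC ≤ query < 2022-10-29 10:55 UTC
10·60 + 42 - 615 = 27 min
27 = 0·1440 + 27; 27 = 0·60 + 27 → 00:27, same day
→ 2022-10-29 00:27 HSZ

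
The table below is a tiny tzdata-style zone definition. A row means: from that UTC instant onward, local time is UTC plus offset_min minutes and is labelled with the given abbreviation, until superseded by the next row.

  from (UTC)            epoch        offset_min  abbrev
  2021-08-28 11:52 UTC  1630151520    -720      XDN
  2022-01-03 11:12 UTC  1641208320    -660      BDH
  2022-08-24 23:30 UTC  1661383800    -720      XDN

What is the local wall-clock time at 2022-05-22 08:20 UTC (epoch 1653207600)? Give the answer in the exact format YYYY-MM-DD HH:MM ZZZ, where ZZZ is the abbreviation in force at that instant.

2022-05-21 21:20 BDH

Query: 2022-05-22 08:20 UTC
Rule 2/3 (BDH, -11:00): 2022-01-03 11:12 UTC ≤ query < 2022-08-24 23:30 UTC
8·60 + 20 - 660 = -160 min
-160 = -1·1440 + 1280; 1280 = 21·60 + 20 → 21:20, 2022-05-22 - 1 day = 2022-05-21
→ 2022-05-21 21:20 BDH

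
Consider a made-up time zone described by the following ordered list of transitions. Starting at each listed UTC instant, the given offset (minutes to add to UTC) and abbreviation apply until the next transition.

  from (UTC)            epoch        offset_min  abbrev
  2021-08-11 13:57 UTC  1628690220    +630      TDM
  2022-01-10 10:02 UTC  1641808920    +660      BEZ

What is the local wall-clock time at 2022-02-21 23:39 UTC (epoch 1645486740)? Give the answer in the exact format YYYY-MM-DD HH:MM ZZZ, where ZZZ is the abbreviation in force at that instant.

2022-02-22 10:39 BEZ

Query: 2022-02-21 23:39 UTC
Rule 2/2 (BEZ, +11:00): 2022-01-10 10:02 UTC ≤ query < +∞
23·60 + 39 + 660 = 2079 min
2079 = 1·1440 + 639; 639 = 10·60 + 39 → 10:39, 2022-02-21 + 1 day = 2022-02-22
→ 2022-02-22 10:39 BEZ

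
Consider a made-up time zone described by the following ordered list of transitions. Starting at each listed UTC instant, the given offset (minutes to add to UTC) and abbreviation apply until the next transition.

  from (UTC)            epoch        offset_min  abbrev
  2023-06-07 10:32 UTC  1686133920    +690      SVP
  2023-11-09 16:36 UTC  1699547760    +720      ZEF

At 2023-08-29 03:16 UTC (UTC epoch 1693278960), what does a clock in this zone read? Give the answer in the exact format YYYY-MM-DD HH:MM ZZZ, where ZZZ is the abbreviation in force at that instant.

2023-08-29 14:46 SVP

Query: 2023-08-29 03:16 UTC
Rule 1/2 (SVP, +11:30): 2023-06-07 10:32 UTC ≤ query < 2023-11-09 16:36 UTC
3·60 + 16 + 690 = 886 min
886 = 0·1440 + 886; 886 = 14·60 + 46 → 14:46, same day
→ 2023-08-29 14:46 SVP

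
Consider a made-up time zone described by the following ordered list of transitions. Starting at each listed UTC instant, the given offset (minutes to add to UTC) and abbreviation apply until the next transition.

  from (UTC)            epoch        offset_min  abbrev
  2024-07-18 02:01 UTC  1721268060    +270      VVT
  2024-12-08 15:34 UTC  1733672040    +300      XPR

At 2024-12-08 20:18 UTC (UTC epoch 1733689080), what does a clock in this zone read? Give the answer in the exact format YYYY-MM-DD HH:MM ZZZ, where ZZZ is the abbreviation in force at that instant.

Query: 2024-12-08 20:18 UTC
Rule 2/2 (XPR, +05:00): 2024-12-08 15:34 UTC ≤ query < +∞
20·60 + 18 + 300 = 1518 min
1518 = 1·1440 + 78; 78 = 1·60 + 18 → 01:18, 2024-12-08 + 1 day = 2024-12-09
→ 2024-12-09 01:18 XPR

2024-12-09 01:18 XPR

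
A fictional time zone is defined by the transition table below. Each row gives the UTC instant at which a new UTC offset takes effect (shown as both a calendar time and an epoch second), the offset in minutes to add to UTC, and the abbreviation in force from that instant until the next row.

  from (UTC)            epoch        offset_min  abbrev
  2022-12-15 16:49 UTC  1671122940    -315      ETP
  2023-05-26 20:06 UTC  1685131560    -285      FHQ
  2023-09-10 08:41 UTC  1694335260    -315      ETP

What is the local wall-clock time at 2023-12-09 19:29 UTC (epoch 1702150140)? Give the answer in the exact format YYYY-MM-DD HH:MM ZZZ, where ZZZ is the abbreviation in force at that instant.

2023-12-09 14:14 ETP

Query: 2023-12-09 19:29 UTC
Rule 3/3 (ETP, -05:15): 2023-09-10 08:41 UTC ≤ query < +∞
19·60 + 29 - 315 = 854 min
854 = 0·1440 + 854; 854 = 14·60 + 14 → 14:14, same day
→ 2023-12-09 14:14 ETP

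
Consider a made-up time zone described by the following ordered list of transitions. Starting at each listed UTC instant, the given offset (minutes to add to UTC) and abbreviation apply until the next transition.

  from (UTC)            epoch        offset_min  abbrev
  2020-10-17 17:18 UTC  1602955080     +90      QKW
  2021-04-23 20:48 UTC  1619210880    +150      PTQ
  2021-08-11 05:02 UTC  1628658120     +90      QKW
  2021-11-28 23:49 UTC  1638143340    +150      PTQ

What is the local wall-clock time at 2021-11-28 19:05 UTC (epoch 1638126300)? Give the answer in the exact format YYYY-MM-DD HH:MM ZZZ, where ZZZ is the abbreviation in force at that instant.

2021-11-28 20:35 QKW

Query: 2021-11-28 19:05 UTC
Rule 3/4 (QKW, +01:30): 2021-08-11 05:02 UTC ≤ query < 2021-11-28 23:49 UTC
19·60 + 5 + 90 = 1235 min
1235 = 0·1440 + 1235; 1235 = 20·60 + 35 → 20:35, same day
→ 2021-11-28 20:35 QKW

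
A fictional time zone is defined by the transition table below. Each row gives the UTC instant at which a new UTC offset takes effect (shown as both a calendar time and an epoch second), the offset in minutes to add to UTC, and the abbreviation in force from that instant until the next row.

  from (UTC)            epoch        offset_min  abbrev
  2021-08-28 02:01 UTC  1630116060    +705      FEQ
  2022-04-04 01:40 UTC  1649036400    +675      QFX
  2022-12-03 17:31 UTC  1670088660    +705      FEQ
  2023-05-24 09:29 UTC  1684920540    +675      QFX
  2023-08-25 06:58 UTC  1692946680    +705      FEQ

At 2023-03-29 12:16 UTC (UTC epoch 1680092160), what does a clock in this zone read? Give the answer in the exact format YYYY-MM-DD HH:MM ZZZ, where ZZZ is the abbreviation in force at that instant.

Query: 2023-03-29 12:16 UTC
Rule 3/5 (FEQ, +11:45): 2022-12-03 17:31 UTC ≤ query < 2023-05-24 09:29 UTC
12·60 + 16 + 705 = 1441 min
1441 = 1·1440 + 1; 1 = 0·60 + 1 → 00:01, 2023-03-29 + 1 day = 2023-03-30
→ 2023-03-30 00:01 FEQ

2023-03-30 00:01 FEQ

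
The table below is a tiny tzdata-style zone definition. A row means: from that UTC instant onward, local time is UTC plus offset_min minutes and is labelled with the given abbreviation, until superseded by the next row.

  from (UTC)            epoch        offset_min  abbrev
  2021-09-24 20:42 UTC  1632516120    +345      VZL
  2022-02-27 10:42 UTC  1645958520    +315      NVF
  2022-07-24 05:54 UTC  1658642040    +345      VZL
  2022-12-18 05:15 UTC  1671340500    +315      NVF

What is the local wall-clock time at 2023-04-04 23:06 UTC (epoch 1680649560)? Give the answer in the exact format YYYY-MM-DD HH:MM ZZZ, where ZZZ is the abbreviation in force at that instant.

Query: 2023-04-04 23:06 UTC
Rule 4/4 (NVF, +05:15): 2022-12-18 05:15 UTC ≤ query < +∞
23·60 + 6 + 315 = 1701 min
1701 = 1·1440 + 261; 261 = 4·60 + 21 → 04:21, 2023-04-04 + 1 day = 2023-04-05
→ 2023-04-05 04:21 NVF

2023-04-05 04:21 NVF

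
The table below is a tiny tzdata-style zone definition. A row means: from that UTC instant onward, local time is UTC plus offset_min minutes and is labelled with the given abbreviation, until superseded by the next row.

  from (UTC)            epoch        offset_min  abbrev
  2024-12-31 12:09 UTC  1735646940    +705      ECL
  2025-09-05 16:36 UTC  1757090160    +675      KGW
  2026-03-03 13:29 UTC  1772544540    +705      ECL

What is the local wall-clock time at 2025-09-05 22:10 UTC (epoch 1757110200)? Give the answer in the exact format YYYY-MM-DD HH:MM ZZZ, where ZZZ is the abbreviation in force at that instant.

2025-09-06 09:25 KGW

Query: 2025-09-05 22:10 UTC
Rule 2/3 (KGW, +11:15): 2025-09-05 16:36 UTC ≤ query < 2026-03-03 13:29 UTC
22·60 + 10 + 675 = 2005 min
2005 = 1·1440 + 565; 565 = 9·60 + 25 → 09:25, 2025-09-05 + 1 day = 2025-09-06
→ 2025-09-06 09:25 KGW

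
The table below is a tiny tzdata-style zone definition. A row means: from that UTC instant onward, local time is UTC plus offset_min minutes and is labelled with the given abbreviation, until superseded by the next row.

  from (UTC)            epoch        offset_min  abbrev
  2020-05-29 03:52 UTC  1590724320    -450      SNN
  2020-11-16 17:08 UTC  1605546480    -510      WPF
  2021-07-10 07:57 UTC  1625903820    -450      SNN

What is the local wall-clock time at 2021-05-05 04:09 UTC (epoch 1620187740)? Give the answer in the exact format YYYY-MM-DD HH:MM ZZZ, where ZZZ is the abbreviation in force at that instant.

Query: 2021-05-05 04:09 UTC
Rule 2/3 (WPF, -08:30): 2020-11-16 17:08 UTC ≤ query < 2021-07-10 07:57 UTC
4·60 + 9 - 510 = -261 min
-261 = -1·1440 + 1179; 1179 = 19·60 + 39 → 19:39, 2021-05-05 - 1 day = 2021-05-04
→ 2021-05-04 19:39 WPF

2021-05-04 19:39 WPF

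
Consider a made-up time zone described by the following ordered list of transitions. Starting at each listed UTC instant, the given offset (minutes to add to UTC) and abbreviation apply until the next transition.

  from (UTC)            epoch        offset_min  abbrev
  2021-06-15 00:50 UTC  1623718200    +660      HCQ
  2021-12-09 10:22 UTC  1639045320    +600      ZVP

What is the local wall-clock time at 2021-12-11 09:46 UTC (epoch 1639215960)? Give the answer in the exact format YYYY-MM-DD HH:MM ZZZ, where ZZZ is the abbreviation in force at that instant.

2021-12-11 19:46 ZVP

Query: 2021-12-11 09:46 UTC
Rule 2/2 (ZVP, +10:00): 2021-12-09 10:22 UTC ≤ query < +∞
9·60 + 46 + 600 = 1186 min
1186 = 0·1440 + 1186; 1186 = 19·60 + 46 → 19:46, same day
→ 2021-12-11 19:46 ZVP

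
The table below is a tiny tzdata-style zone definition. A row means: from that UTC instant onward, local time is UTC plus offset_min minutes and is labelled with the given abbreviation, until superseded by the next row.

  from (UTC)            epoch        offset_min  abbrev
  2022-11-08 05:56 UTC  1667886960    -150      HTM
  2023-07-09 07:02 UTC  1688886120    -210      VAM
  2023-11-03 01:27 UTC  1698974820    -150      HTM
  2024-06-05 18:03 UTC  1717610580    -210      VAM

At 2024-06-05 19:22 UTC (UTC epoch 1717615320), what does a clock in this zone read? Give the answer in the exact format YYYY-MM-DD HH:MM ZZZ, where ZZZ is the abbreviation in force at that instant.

Query: 2024-06-05 19:22 UTC
Rule 4/4 (VAM, -03:30): 2024-06-05 18:03 UTC ≤ query < +∞
19·60 + 22 - 210 = 952 min
952 = 0·1440 + 952; 952 = 15·60 + 52 → 15:52, same day
→ 2024-06-05 15:52 VAM

2024-06-05 15:52 VAM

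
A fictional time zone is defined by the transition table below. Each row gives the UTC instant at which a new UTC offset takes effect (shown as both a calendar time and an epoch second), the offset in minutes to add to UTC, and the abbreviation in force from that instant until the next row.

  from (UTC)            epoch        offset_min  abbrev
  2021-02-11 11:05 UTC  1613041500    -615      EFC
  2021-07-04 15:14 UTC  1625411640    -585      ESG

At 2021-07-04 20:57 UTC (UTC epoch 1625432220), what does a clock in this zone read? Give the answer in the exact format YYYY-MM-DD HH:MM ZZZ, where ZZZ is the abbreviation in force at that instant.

2021-07-04 11:12 ESG

Query: 2021-07-04 20:57 UTC
Rule 2/2 (ESG, -09:45): 2021-07-04 15:14 UTC ≤ query < +∞
20·60 + 57 - 585 = 672 min
672 = 0·1440 + 672; 672 = 11·60 + 12 → 11:12, same day
→ 2021-07-04 11:12 ESG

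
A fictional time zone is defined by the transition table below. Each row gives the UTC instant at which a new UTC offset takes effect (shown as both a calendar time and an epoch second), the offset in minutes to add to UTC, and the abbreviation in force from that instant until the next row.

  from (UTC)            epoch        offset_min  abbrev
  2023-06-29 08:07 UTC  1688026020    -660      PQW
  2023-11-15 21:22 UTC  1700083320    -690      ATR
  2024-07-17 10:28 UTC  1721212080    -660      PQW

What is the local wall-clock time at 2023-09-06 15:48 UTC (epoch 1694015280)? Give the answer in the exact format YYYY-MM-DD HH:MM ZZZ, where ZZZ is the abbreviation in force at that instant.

Query: 2023-09-06 15:48 UTC
Rule 1/3 (PQW, -11:00): 2023-06-29 08:07 UTC ≤ query < 2023-11-15 21:22 UTC
15·60 + 48 - 660 = 288 min
288 = 0·1440 + 288; 288 = 4·60 + 48 → 04:48, same day
→ 2023-09-06 04:48 PQW

2023-09-06 04:48 PQW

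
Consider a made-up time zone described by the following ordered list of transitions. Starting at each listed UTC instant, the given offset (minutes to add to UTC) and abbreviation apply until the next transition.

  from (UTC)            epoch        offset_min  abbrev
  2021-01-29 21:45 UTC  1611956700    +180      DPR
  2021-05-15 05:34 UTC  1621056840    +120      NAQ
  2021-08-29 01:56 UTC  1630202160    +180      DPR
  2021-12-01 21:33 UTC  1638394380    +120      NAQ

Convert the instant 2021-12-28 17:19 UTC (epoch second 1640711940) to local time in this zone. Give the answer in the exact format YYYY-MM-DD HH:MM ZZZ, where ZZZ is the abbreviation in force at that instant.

Query: 2021-12-28 17:19 UTC
Rule 4/4 (NAQ, +02:00): 2021-12-01 21:33 UTC ≤ query < +∞
17·60 + 19 + 120 = 1159 min
1159 = 0·1440 + 1159; 1159 = 19·60 + 19 → 19:19, same day
→ 2021-12-28 19:19 NAQ

2021-12-28 19:19 NAQ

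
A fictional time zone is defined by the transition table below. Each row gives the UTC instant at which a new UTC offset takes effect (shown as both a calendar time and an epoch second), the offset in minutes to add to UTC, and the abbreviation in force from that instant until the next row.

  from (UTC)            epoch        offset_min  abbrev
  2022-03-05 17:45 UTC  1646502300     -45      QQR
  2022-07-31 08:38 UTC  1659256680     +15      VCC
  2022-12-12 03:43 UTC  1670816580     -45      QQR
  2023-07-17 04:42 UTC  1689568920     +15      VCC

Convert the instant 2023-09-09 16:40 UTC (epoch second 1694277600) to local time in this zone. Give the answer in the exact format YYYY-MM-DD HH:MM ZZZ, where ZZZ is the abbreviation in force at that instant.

2023-09-09 16:55 VCC

Query: 2023-09-09 16:40 UTC
Rule 4/4 (VCC, +00:15): 2023-07-17 04:42 UTC ≤ query < +∞
16·60 + 40 + 15 = 1015 min
1015 = 0·1440 + 1015; 1015 = 16·60 + 55 → 16:55, same day
→ 2023-09-09 16:55 VCC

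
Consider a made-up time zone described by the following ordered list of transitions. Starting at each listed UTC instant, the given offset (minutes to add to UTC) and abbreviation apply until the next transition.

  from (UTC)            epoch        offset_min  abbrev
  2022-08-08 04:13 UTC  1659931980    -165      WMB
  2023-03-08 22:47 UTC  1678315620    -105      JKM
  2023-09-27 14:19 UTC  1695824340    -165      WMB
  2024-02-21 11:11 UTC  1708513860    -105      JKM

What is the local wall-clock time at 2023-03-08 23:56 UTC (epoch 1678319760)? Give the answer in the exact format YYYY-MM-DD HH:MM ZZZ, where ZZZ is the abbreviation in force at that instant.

2023-03-08 22:11 JKM

Query: 2023-03-08 23:56 UTC
Rule 2/4 (JKM, -01:45): 2023-03-08 22:47 UTC ≤ query < 2023-09-27 14:19 UTC
23·60 + 56 - 105 = 1331 min
1331 = 0·1440 + 1331; 1331 = 22·60 + 11 → 22:11, same day
→ 2023-03-08 22:11 JKM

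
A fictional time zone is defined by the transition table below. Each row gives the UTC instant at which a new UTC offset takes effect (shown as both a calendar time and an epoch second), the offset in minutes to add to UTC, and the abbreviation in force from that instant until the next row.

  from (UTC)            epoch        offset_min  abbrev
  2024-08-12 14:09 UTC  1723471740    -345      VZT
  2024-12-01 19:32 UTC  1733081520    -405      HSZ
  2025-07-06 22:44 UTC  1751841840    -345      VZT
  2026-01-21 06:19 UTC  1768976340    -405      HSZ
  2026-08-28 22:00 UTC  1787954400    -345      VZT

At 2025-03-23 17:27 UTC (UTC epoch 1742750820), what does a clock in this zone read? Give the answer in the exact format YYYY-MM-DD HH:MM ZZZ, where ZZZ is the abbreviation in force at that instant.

Query: 2025-03-23 17:27 UTC
Rule 2/5 (HSZ, -06:45): 2024-12-01 19:32 UTC ≤ query < 2025-07-06 22:44 UTC
17·60 + 27 - 405 = 642 min
642 = 0·1440 + 642; 642 = 10·60 + 42 → 10:42, same day
→ 2025-03-23 10:42 HSZ

2025-03-23 10:42 HSZ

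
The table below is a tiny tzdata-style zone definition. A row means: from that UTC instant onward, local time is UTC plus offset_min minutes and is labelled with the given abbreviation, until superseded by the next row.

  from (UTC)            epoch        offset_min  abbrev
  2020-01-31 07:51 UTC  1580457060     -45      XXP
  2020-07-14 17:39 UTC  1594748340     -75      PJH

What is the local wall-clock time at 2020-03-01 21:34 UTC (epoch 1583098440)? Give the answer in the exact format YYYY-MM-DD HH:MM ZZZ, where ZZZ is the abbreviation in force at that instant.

2020-03-01 20:49 XXP

Query: 2020-03-01 21:34 UTC
Rule 1/2 (XXP, -00:45): 2020-01-31 07:51 UTC ≤ query < 2020-07-14 17:39 UTC
21·60 + 34 - 45 = 1249 min
1249 = 0·1440 + 1249; 1249 = 20·60 + 49 → 20:49, same day
→ 2020-03-01 20:49 XXP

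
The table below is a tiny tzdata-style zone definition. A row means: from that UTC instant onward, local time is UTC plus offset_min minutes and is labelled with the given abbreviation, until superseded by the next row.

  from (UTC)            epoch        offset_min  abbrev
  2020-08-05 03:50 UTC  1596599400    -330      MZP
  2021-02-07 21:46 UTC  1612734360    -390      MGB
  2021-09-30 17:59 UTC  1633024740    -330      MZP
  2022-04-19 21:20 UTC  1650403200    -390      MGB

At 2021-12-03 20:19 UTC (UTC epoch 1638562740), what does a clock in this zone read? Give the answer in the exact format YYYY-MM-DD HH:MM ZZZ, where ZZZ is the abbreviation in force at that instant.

2021-12-03 14:49 MZP

Query: 2021-12-03 20:19 UTC
Rule 3/4 (MZP, -05:30): 2021-09-30 17:59 UTC ≤ query < 2022-04-19 21:20 UTC
20·60 + 19 - 330 = 889 min
889 = 0·1440 + 889; 889 = 14·60 + 49 → 14:49, same day
→ 2021-12-03 14:49 MZP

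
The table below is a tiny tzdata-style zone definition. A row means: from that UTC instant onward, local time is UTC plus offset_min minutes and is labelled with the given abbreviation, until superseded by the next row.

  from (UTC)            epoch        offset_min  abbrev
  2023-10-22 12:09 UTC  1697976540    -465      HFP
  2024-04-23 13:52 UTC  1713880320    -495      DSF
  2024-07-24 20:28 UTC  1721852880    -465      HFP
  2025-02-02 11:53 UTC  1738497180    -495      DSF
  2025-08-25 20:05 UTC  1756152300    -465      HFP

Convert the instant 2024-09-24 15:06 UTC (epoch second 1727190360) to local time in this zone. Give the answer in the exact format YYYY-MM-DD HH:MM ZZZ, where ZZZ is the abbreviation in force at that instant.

Query: 2024-09-24 15:06 UTC
Rule 3/5 (HFP, -07:45): 2024-07-24 20:28 UTC ≤ query < 2025-02-02 11:53 UTC
15·60 + 6 - 465 = 441 min
441 = 0·1440 + 441; 441 = 7·60 + 21 → 07:21, same day
→ 2024-09-24 07:21 HFP

2024-09-24 07:21 HFP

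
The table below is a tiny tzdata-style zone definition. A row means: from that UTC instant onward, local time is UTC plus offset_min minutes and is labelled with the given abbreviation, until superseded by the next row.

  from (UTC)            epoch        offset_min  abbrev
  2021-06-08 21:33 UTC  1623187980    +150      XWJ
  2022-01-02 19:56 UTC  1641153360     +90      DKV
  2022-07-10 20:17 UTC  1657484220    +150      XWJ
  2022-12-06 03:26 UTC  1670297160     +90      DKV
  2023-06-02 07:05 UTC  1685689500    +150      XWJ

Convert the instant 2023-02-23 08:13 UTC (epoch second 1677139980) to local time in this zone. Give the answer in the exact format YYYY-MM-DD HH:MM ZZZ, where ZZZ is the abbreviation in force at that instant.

Query: 2023-02-23 08:13 UTC
Rule 4/5 (DKV, +01:30): 2022-12-06 03:26 UTC ≤ query < 2023-06-02 07:05 UTC
8·60 + 13 + 90 = 583 min
583 = 0·1440 + 583; 583 = 9·60 + 43 → 09:43, same day
→ 2023-02-23 09:43 DKV

2023-02-23 09:43 DKV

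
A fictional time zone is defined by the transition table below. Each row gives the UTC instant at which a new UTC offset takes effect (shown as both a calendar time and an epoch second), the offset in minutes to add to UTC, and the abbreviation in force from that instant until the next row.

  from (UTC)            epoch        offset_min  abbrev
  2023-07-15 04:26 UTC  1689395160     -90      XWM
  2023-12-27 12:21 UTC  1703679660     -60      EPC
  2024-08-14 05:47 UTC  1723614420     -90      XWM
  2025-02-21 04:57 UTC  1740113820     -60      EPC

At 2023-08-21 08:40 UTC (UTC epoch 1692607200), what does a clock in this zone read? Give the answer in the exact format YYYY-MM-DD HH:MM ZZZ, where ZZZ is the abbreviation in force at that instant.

2023-08-21 07:10 XWM

Query: 2023-08-21 08:40 UTC
Rule 1/4 (XWM, -01:30): 2023-07-15 04:26 UTC ≤ query < 2023-12-27 12:21 UTC
8·60 + 40 - 90 = 430 min
430 = 0·1440 + 430; 430 = 7·60 + 10 → 07:10, same day
→ 2023-08-21 07:10 XWM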